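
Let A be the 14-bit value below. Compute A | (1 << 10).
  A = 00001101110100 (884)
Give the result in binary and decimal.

Mask = 1 << 10 = 00010000000000
Bit 10 of A is 0, so OR-ing with the mask flips it to 1.
  00001101110100
| 00010000000000
----------------
  00011101110100

Answer: 00011101110100 (1908)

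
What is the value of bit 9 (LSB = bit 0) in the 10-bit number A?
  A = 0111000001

Bit 9 is the 10th from the right.
  0111000001
  ^
That bit is 0.

Answer: 0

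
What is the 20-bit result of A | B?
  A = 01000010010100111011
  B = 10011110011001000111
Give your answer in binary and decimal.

Apply | to each column (1 where either bit is 1):
  01000010010100111011
| 10011110011001000111
----------------------
  11011110011101111111

Answer: 11011110011101111111 (911231)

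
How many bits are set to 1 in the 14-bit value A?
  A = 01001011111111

01001011111111
1-bits at positions (from bit 0 = LSB): 0, 1, 2, 3, 4, 5, 6, 7, 9, 12
Count = 10

Answer: 10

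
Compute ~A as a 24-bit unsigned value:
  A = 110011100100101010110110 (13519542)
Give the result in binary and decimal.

Flip each bit (0->1, 1->0):
  110011100100101010110110
  001100011011010101001001

Answer: 001100011011010101001001 (3257673)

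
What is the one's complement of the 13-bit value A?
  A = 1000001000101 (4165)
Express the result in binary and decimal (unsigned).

Flip each bit (0->1, 1->0):
  1000001000101
  0111110111010

Answer: 0111110111010 (4026)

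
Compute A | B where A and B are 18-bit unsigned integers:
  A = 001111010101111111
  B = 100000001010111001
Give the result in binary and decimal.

Apply | to each column (1 where either bit is 1):
  001111010101111111
| 100000001010111001
--------------------
  101111011111111111

Answer: 101111011111111111 (194559)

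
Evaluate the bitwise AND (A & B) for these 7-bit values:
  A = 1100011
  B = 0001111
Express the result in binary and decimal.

Apply & to each column (1 only where both bits are 1):
  1100011
& 0001111
---------
  0000011

Answer: 0000011 (3)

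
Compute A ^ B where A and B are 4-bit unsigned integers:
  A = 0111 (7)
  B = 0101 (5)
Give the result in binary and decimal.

Apply ^ to each column (1 where bits differ):
  0111
^ 0101
------
  0010

Answer: 0010 (2)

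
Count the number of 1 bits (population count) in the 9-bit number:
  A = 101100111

101100111
1-bits at positions (from bit 0 = LSB): 0, 1, 2, 5, 6, 8
Count = 6

Answer: 6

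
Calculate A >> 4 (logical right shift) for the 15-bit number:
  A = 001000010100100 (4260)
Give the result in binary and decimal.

Logical shift right by 4: drop the bottom 4 bit(s), prepend 4 zero(s) on the left.
  001000010100100  ->  keep [00100001010], discard [0100], prepend 0000
= 000000100001010

Answer: 000000100001010 (266)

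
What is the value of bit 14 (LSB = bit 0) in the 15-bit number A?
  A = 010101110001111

Bit 14 is the 15th from the right.
  010101110001111
  ^
That bit is 0.

Answer: 0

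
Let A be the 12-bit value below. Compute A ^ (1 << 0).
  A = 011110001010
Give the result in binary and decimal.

Mask = 1 << 0 = 000000000001
Bit 0 of A is 0; XOR with the mask flips it to 1.
  011110001010
^ 000000000001
--------------
  011110001011

Answer: 011110001011 (1931)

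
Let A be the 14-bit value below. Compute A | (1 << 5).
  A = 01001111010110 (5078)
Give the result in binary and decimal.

Mask = 1 << 5 = 00000000100000
Bit 5 of A is 0, so OR-ing with the mask flips it to 1.
  01001111010110
| 00000000100000
----------------
  01001111110110

Answer: 01001111110110 (5110)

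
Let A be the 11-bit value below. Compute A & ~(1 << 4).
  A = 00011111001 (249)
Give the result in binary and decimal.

Mask = ~(1 << 4) = 11111101111
Bit 4 of A is 1, so AND-ing with the mask clears it to 0.
  00011111001
& 11111101111
-------------
  00011101001

Answer: 00011101001 (233)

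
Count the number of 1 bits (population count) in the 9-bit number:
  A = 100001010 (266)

100001010
1-bits at positions (from bit 0 = LSB): 1, 3, 8
Count = 3

Answer: 3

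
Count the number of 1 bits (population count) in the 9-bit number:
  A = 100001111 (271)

100001111
1-bits at positions (from bit 0 = LSB): 0, 1, 2, 3, 8
Count = 5

Answer: 5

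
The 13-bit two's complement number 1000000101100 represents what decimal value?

MSB is 1, so the value is negative. Find the magnitude:
1. Invert bits:  0111111010011
2. Add 1:        0111111010100  = 4052
3. Apply sign:   -4052

Answer: -4052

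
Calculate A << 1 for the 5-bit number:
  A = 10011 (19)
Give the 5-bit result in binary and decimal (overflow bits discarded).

Shift left by 1: drop the top 1 bit(s), append 1 zero(s) on the right.
  10011  ->  discard [1], keep [0011], append 0
= 00110

Answer: 00110 (6)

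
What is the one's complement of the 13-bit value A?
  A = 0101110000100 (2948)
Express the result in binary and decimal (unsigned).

Flip each bit (0->1, 1->0):
  0101110000100
  1010001111011

Answer: 1010001111011 (5243)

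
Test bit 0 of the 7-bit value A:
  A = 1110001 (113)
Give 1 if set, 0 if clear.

Bit 0 is the 1st from the right.
  1110001
        ^
That bit is 1.

Answer: 1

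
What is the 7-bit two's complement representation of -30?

1. Binary of +30:  0011110
2. Invert bits:     1100001
3. Add 1:           1100010

Answer: 1100010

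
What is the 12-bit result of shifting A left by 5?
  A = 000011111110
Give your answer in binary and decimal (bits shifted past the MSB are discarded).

Shift left by 5: drop the top 5 bit(s), append 5 zero(s) on the right.
  000011111110  ->  discard [00001], keep [1111110], append 00000
= 111111000000

Answer: 111111000000 (4032)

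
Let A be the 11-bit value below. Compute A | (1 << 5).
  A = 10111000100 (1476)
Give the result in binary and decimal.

Mask = 1 << 5 = 00000100000
Bit 5 of A is 0, so OR-ing with the mask flips it to 1.
  10111000100
| 00000100000
-------------
  10111100100

Answer: 10111100100 (1508)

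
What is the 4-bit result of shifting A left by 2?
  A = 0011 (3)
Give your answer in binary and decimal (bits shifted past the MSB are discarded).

Shift left by 2: drop the top 2 bit(s), append 2 zero(s) on the right.
  0011  ->  discard [00], keep [11], append 00
= 1100

Answer: 1100 (12)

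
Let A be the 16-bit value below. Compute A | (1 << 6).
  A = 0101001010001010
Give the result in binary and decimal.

Mask = 1 << 6 = 0000000001000000
Bit 6 of A is 0, so OR-ing with the mask flips it to 1.
  0101001010001010
| 0000000001000000
------------------
  0101001011001010

Answer: 0101001011001010 (21194)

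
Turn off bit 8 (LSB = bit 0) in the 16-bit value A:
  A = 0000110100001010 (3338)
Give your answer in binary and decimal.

Mask = ~(1 << 8) = 1111111011111111
Bit 8 of A is 1, so AND-ing with the mask clears it to 0.
  0000110100001010
& 1111111011111111
------------------
  0000110000001010

Answer: 0000110000001010 (3082)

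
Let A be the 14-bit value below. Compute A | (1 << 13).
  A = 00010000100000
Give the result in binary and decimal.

Mask = 1 << 13 = 10000000000000
Bit 13 of A is 0, so OR-ing with the mask flips it to 1.
  00010000100000
| 10000000000000
----------------
  10010000100000

Answer: 10010000100000 (9248)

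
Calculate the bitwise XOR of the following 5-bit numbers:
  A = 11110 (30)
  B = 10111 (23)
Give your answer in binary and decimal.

Apply ^ to each column (1 where bits differ):
  11110
^ 10111
-------
  01001

Answer: 01001 (9)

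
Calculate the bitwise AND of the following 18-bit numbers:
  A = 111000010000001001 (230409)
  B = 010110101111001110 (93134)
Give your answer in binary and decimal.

Apply & to each column (1 only where both bits are 1):
  111000010000001001
& 010110101111001110
--------------------
  010000000000001000

Answer: 010000000000001000 (65544)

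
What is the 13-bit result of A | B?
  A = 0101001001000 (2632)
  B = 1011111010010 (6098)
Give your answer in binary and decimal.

Apply | to each column (1 where either bit is 1):
  0101001001000
| 1011111010010
---------------
  1111111011010

Answer: 1111111011010 (8154)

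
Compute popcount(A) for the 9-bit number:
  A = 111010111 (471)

111010111
1-bits at positions (from bit 0 = LSB): 0, 1, 2, 4, 6, 7, 8
Count = 7

Answer: 7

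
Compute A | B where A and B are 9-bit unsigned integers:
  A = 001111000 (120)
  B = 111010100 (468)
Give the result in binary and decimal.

Apply | to each column (1 where either bit is 1):
  001111000
| 111010100
-----------
  111111100

Answer: 111111100 (508)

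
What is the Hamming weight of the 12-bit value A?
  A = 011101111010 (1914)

011101111010
1-bits at positions (from bit 0 = LSB): 1, 3, 4, 5, 6, 8, 9, 10
Count = 8

Answer: 8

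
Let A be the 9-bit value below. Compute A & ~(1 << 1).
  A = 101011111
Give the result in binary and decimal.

Mask = ~(1 << 1) = 111111101
Bit 1 of A is 1, so AND-ing with the mask clears it to 0.
  101011111
& 111111101
-----------
  101011101

Answer: 101011101 (349)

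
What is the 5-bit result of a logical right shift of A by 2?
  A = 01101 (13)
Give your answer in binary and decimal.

Logical shift right by 2: drop the bottom 2 bit(s), prepend 2 zero(s) on the left.
  01101  ->  keep [011], discard [01], prepend 00
= 00011

Answer: 00011 (3)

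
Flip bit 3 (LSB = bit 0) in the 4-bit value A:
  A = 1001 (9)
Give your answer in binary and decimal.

Mask = 1 << 3 = 1000
Bit 3 of A is 1; XOR with the mask flips it to 0.
  1001
^ 1000
------
  0001

Answer: 0001 (1)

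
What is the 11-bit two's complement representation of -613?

1. Binary of +613:  01001100101
2. Invert bits:     10110011010
3. Add 1:           10110011011

Answer: 10110011011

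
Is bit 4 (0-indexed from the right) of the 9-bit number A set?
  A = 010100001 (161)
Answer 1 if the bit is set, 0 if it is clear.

Bit 4 is the 5th from the right.
  010100001
      ^
That bit is 0.

Answer: 0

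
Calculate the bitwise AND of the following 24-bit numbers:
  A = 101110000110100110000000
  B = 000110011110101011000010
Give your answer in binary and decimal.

Apply & to each column (1 only where both bits are 1):
  101110000110100110000000
& 000110011110101011000010
--------------------------
  000110000110100010000000

Answer: 000110000110100010000000 (1599616)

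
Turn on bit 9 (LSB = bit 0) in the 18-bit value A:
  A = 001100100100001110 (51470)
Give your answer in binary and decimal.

Mask = 1 << 9 = 000000001000000000
Bit 9 of A is 0, so OR-ing with the mask flips it to 1.
  001100100100001110
| 000000001000000000
--------------------
  001100101100001110

Answer: 001100101100001110 (51982)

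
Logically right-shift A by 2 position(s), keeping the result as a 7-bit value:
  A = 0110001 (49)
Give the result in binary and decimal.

Logical shift right by 2: drop the bottom 2 bit(s), prepend 2 zero(s) on the left.
  0110001  ->  keep [01100], discard [01], prepend 00
= 0001100

Answer: 0001100 (12)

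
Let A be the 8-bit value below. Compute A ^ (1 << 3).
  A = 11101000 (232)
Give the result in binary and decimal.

Mask = 1 << 3 = 00001000
Bit 3 of A is 1; XOR with the mask flips it to 0.
  11101000
^ 00001000
----------
  11100000

Answer: 11100000 (224)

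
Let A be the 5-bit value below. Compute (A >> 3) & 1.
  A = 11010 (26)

Bit 3 is the 4th from the right.
  11010
   ^
That bit is 1.

Answer: 1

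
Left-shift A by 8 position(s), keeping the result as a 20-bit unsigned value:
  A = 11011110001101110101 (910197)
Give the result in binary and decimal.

Shift left by 8: drop the top 8 bit(s), append 8 zero(s) on the right.
  11011110001101110101  ->  discard [11011110], keep [001101110101], append 00000000
= 00110111010100000000

Answer: 00110111010100000000 (226560)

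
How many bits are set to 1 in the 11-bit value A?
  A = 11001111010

11001111010
1-bits at positions (from bit 0 = LSB): 1, 3, 4, 5, 6, 9, 10
Count = 7

Answer: 7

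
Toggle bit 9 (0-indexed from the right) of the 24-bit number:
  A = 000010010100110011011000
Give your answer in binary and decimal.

Mask = 1 << 9 = 000000000000001000000000
Bit 9 of A is 0; XOR with the mask flips it to 1.
  000010010100110011011000
^ 000000000000001000000000
--------------------------
  000010010100111011011000

Answer: 000010010100111011011000 (610008)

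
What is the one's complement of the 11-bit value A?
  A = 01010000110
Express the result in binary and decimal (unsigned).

Flip each bit (0->1, 1->0):
  01010000110
  10101111001

Answer: 10101111001 (1401)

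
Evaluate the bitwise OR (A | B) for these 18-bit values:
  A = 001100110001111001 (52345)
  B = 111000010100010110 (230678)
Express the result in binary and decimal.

Apply | to each column (1 where either bit is 1):
  001100110001111001
| 111000010100010110
--------------------
  111100110101111111

Answer: 111100110101111111 (249215)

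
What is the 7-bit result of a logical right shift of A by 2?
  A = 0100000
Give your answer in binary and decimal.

Logical shift right by 2: drop the bottom 2 bit(s), prepend 2 zero(s) on the left.
  0100000  ->  keep [01000], discard [00], prepend 00
= 0001000

Answer: 0001000 (8)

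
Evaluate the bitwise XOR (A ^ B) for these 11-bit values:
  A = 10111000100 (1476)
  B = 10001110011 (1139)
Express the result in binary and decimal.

Apply ^ to each column (1 where bits differ):
  10111000100
^ 10001110011
-------------
  00110110111

Answer: 00110110111 (439)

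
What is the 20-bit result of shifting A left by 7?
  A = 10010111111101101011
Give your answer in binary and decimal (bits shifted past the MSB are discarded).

Shift left by 7: drop the top 7 bit(s), append 7 zero(s) on the right.
  10010111111101101011  ->  discard [1001011], keep [1111101101011], append 0000000
= 11111011010110000000

Answer: 11111011010110000000 (1029504)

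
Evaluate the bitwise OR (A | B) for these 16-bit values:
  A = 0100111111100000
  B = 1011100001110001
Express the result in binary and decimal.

Apply | to each column (1 where either bit is 1):
  0100111111100000
| 1011100001110001
------------------
  1111111111110001

Answer: 1111111111110001 (65521)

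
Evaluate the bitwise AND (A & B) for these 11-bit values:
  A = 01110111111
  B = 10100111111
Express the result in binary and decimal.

Apply & to each column (1 only where both bits are 1):
  01110111111
& 10100111111
-------------
  00100111111

Answer: 00100111111 (319)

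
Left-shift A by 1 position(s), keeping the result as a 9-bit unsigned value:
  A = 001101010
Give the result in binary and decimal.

Shift left by 1: drop the top 1 bit(s), append 1 zero(s) on the right.
  001101010  ->  discard [0], keep [01101010], append 0
= 011010100

Answer: 011010100 (212)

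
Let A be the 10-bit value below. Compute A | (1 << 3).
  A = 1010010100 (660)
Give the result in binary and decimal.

Mask = 1 << 3 = 0000001000
Bit 3 of A is 0, so OR-ing with the mask flips it to 1.
  1010010100
| 0000001000
------------
  1010011100

Answer: 1010011100 (668)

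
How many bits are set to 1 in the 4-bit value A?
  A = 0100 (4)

0100
1-bits at positions (from bit 0 = LSB): 2
Count = 1

Answer: 1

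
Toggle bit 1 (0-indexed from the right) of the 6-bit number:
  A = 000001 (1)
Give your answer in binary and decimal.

Mask = 1 << 1 = 000010
Bit 1 of A is 0; XOR with the mask flips it to 1.
  000001
^ 000010
--------
  000011

Answer: 000011 (3)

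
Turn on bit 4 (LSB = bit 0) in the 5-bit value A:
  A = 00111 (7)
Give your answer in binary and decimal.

Mask = 1 << 4 = 10000
Bit 4 of A is 0, so OR-ing with the mask flips it to 1.
  00111
| 10000
-------
  10111

Answer: 10111 (23)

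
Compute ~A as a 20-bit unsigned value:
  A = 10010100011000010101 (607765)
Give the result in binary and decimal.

Flip each bit (0->1, 1->0):
  10010100011000010101
  01101011100111101010

Answer: 01101011100111101010 (440810)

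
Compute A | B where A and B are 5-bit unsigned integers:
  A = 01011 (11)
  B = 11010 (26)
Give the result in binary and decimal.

Apply | to each column (1 where either bit is 1):
  01011
| 11010
-------
  11011

Answer: 11011 (27)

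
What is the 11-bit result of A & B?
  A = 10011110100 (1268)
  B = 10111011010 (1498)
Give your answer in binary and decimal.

Apply & to each column (1 only where both bits are 1):
  10011110100
& 10111011010
-------------
  10011010000

Answer: 10011010000 (1232)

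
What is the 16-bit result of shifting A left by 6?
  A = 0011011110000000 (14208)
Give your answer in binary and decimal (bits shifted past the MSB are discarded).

Shift left by 6: drop the top 6 bit(s), append 6 zero(s) on the right.
  0011011110000000  ->  discard [001101], keep [1110000000], append 000000
= 1110000000000000

Answer: 1110000000000000 (57344)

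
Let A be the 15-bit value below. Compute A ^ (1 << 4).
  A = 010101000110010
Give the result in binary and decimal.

Mask = 1 << 4 = 000000000010000
Bit 4 of A is 1; XOR with the mask flips it to 0.
  010101000110010
^ 000000000010000
-----------------
  010101000100010

Answer: 010101000100010 (10786)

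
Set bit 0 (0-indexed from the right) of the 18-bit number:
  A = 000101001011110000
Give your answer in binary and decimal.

Mask = 1 << 0 = 000000000000000001
Bit 0 of A is 0, so OR-ing with the mask flips it to 1.
  000101001011110000
| 000000000000000001
--------------------
  000101001011110001

Answer: 000101001011110001 (21233)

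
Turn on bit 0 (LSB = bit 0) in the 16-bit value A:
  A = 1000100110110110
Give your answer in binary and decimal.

Mask = 1 << 0 = 0000000000000001
Bit 0 of A is 0, so OR-ing with the mask flips it to 1.
  1000100110110110
| 0000000000000001
------------------
  1000100110110111

Answer: 1000100110110111 (35255)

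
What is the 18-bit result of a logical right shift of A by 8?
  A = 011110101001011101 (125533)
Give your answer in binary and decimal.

Logical shift right by 8: drop the bottom 8 bit(s), prepend 8 zero(s) on the left.
  011110101001011101  ->  keep [0111101010], discard [01011101], prepend 00000000
= 000000000111101010

Answer: 000000000111101010 (490)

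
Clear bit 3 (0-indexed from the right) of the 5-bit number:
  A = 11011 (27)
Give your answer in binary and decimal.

Mask = ~(1 << 3) = 10111
Bit 3 of A is 1, so AND-ing with the mask clears it to 0.
  11011
& 10111
-------
  10011

Answer: 10011 (19)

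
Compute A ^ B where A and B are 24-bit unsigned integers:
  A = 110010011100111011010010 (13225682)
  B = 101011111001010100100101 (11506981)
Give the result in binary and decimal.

Apply ^ to each column (1 where bits differ):
  110010011100111011010010
^ 101011111001010100100101
--------------------------
  011001100101101111110111

Answer: 011001100101101111110111 (6708215)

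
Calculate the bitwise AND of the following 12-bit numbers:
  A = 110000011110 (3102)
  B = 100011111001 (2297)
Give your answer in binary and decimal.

Apply & to each column (1 only where both bits are 1):
  110000011110
& 100011111001
--------------
  100000011000

Answer: 100000011000 (2072)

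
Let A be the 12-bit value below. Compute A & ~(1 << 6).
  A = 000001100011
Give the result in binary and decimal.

Mask = ~(1 << 6) = 111110111111
Bit 6 of A is 1, so AND-ing with the mask clears it to 0.
  000001100011
& 111110111111
--------------
  000000100011

Answer: 000000100011 (35)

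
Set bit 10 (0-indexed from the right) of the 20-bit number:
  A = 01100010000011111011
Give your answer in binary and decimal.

Mask = 1 << 10 = 00000000010000000000
Bit 10 of A is 0, so OR-ing with the mask flips it to 1.
  01100010000011111011
| 00000000010000000000
----------------------
  01100010010011111011

Answer: 01100010010011111011 (402683)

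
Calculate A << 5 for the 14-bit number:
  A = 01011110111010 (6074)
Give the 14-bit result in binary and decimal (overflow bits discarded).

Shift left by 5: drop the top 5 bit(s), append 5 zero(s) on the right.
  01011110111010  ->  discard [01011], keep [110111010], append 00000
= 11011101000000

Answer: 11011101000000 (14144)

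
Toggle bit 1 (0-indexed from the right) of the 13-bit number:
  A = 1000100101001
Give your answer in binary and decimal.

Mask = 1 << 1 = 0000000000010
Bit 1 of A is 0; XOR with the mask flips it to 1.
  1000100101001
^ 0000000000010
---------------
  1000100101011

Answer: 1000100101011 (4395)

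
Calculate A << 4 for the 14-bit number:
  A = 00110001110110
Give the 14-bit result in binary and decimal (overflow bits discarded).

Shift left by 4: drop the top 4 bit(s), append 4 zero(s) on the right.
  00110001110110  ->  discard [0011], keep [0001110110], append 0000
= 00011101100000

Answer: 00011101100000 (1888)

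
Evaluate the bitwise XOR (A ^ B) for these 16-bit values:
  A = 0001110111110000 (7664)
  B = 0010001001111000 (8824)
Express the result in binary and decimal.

Apply ^ to each column (1 where bits differ):
  0001110111110000
^ 0010001001111000
------------------
  0011111110001000

Answer: 0011111110001000 (16264)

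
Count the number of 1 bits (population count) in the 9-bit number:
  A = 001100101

001100101
1-bits at positions (from bit 0 = LSB): 0, 2, 5, 6
Count = 4

Answer: 4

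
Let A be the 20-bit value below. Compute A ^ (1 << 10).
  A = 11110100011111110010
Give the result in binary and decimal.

Mask = 1 << 10 = 00000000010000000000
Bit 10 of A is 1; XOR with the mask flips it to 0.
  11110100011111110010
^ 00000000010000000000
----------------------
  11110100001111110010

Answer: 11110100001111110010 (1000434)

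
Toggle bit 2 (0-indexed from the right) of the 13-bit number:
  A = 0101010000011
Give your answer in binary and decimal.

Mask = 1 << 2 = 0000000000100
Bit 2 of A is 0; XOR with the mask flips it to 1.
  0101010000011
^ 0000000000100
---------------
  0101010000111

Answer: 0101010000111 (2695)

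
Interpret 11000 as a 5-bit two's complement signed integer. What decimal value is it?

MSB is 1, so the value is negative. Find the magnitude:
1. Invert bits:  00111
2. Add 1:        01000  = 8
3. Apply sign:   -8

Answer: -8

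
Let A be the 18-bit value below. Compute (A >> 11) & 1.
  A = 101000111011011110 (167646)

Bit 11 is the 12th from the right.
  101000111011011110
        ^
That bit is 1.

Answer: 1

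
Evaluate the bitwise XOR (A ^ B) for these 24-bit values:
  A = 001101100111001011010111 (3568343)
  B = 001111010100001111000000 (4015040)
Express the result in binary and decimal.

Apply ^ to each column (1 where bits differ):
  001101100111001011010111
^ 001111010100001111000000
--------------------------
  000010110011000100010111

Answer: 000010110011000100010111 (733463)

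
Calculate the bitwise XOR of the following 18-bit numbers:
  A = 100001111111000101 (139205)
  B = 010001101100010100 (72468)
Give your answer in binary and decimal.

Apply ^ to each column (1 where bits differ):
  100001111111000101
^ 010001101100010100
--------------------
  110000010011010001

Answer: 110000010011010001 (197841)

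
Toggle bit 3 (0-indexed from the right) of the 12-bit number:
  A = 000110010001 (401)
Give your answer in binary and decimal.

Mask = 1 << 3 = 000000001000
Bit 3 of A is 0; XOR with the mask flips it to 1.
  000110010001
^ 000000001000
--------------
  000110011001

Answer: 000110011001 (409)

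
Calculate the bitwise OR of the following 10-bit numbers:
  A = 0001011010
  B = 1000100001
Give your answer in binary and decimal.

Apply | to each column (1 where either bit is 1):
  0001011010
| 1000100001
------------
  1001111011

Answer: 1001111011 (635)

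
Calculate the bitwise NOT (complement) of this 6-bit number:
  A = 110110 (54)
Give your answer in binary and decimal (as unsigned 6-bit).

Flip each bit (0->1, 1->0):
  110110
  001001

Answer: 001001 (9)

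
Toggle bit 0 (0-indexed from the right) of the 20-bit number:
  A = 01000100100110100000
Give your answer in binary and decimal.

Mask = 1 << 0 = 00000000000000000001
Bit 0 of A is 0; XOR with the mask flips it to 1.
  01000100100110100000
^ 00000000000000000001
----------------------
  01000100100110100001

Answer: 01000100100110100001 (280993)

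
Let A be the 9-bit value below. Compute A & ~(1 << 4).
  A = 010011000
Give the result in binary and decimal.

Mask = ~(1 << 4) = 111101111
Bit 4 of A is 1, so AND-ing with the mask clears it to 0.
  010011000
& 111101111
-----------
  010001000

Answer: 010001000 (136)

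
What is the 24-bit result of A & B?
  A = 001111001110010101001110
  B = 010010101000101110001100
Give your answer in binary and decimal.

Apply & to each column (1 only where both bits are 1):
  001111001110010101001110
& 010010101000101110001100
--------------------------
  000010001000000100001100

Answer: 000010001000000100001100 (557324)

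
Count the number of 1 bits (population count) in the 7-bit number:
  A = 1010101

1010101
1-bits at positions (from bit 0 = LSB): 0, 2, 4, 6
Count = 4

Answer: 4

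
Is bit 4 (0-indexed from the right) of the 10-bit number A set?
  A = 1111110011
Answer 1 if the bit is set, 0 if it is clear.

Bit 4 is the 5th from the right.
  1111110011
       ^
That bit is 1.

Answer: 1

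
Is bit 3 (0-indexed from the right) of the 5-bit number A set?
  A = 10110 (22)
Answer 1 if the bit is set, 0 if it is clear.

Bit 3 is the 4th from the right.
  10110
   ^
That bit is 0.

Answer: 0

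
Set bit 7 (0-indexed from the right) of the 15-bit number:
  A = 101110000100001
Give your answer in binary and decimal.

Mask = 1 << 7 = 000000010000000
Bit 7 of A is 0, so OR-ing with the mask flips it to 1.
  101110000100001
| 000000010000000
-----------------
  101110010100001

Answer: 101110010100001 (23713)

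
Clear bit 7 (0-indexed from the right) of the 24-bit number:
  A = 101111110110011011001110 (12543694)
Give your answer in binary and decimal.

Mask = ~(1 << 7) = 111111111111111101111111
Bit 7 of A is 1, so AND-ing with the mask clears it to 0.
  101111110110011011001110
& 111111111111111101111111
--------------------------
  101111110110011001001110

Answer: 101111110110011001001110 (12543566)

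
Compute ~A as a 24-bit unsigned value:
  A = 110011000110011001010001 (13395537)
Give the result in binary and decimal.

Flip each bit (0->1, 1->0):
  110011000110011001010001
  001100111001100110101110

Answer: 001100111001100110101110 (3381678)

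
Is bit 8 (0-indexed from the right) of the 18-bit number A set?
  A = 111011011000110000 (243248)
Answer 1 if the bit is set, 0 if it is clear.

Bit 8 is the 9th from the right.
  111011011000110000
           ^
That bit is 0.

Answer: 0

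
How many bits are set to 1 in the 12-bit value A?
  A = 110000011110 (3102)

110000011110
1-bits at positions (from bit 0 = LSB): 1, 2, 3, 4, 10, 11
Count = 6

Answer: 6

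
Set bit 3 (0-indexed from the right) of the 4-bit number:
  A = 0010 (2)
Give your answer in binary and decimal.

Mask = 1 << 3 = 1000
Bit 3 of A is 0, so OR-ing with the mask flips it to 1.
  0010
| 1000
------
  1010

Answer: 1010 (10)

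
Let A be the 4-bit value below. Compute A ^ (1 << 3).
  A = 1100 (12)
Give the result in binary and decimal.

Mask = 1 << 3 = 1000
Bit 3 of A is 1; XOR with the mask flips it to 0.
  1100
^ 1000
------
  0100

Answer: 0100 (4)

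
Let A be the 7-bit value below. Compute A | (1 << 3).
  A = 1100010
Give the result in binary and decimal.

Mask = 1 << 3 = 0001000
Bit 3 of A is 0, so OR-ing with the mask flips it to 1.
  1100010
| 0001000
---------
  1101010

Answer: 1101010 (106)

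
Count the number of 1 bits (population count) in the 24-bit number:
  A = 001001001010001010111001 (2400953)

001001001010001010111001
1-bits at positions (from bit 0 = LSB): 0, 3, 4, 5, 7, 9, 13, 15, 18, 21
Count = 10

Answer: 10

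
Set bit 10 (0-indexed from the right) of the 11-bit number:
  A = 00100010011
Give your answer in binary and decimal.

Mask = 1 << 10 = 10000000000
Bit 10 of A is 0, so OR-ing with the mask flips it to 1.
  00100010011
| 10000000000
-------------
  10100010011

Answer: 10100010011 (1299)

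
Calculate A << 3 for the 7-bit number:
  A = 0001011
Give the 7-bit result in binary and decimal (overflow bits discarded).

Shift left by 3: drop the top 3 bit(s), append 3 zero(s) on the right.
  0001011  ->  discard [000], keep [1011], append 000
= 1011000

Answer: 1011000 (88)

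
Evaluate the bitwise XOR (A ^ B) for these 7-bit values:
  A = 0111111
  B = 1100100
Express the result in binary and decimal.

Apply ^ to each column (1 where bits differ):
  0111111
^ 1100100
---------
  1011011

Answer: 1011011 (91)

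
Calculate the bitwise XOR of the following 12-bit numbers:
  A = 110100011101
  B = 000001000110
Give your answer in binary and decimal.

Apply ^ to each column (1 where bits differ):
  110100011101
^ 000001000110
--------------
  110101011011

Answer: 110101011011 (3419)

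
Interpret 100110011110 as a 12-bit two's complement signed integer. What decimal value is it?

MSB is 1, so the value is negative. Find the magnitude:
1. Invert bits:  011001100001
2. Add 1:        011001100010  = 1634
3. Apply sign:   -1634

Answer: -1634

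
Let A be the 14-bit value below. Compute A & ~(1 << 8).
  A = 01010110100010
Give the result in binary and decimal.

Mask = ~(1 << 8) = 11111011111111
Bit 8 of A is 1, so AND-ing with the mask clears it to 0.
  01010110100010
& 11111011111111
----------------
  01010010100010

Answer: 01010010100010 (5282)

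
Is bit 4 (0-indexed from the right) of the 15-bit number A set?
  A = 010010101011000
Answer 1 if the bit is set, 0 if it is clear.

Bit 4 is the 5th from the right.
  010010101011000
            ^
That bit is 1.

Answer: 1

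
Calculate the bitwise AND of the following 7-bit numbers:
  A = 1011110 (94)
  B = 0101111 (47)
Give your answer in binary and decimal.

Apply & to each column (1 only where both bits are 1):
  1011110
& 0101111
---------
  0001110

Answer: 0001110 (14)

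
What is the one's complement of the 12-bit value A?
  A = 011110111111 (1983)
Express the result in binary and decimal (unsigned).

Flip each bit (0->1, 1->0):
  011110111111
  100001000000

Answer: 100001000000 (2112)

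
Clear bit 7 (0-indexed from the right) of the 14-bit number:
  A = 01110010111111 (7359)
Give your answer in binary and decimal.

Mask = ~(1 << 7) = 11111101111111
Bit 7 of A is 1, so AND-ing with the mask clears it to 0.
  01110010111111
& 11111101111111
----------------
  01110000111111

Answer: 01110000111111 (7231)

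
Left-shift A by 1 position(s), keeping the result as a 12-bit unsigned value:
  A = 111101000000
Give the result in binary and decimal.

Shift left by 1: drop the top 1 bit(s), append 1 zero(s) on the right.
  111101000000  ->  discard [1], keep [11101000000], append 0
= 111010000000

Answer: 111010000000 (3712)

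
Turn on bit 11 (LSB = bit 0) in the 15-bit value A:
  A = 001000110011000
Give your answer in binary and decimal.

Mask = 1 << 11 = 000100000000000
Bit 11 of A is 0, so OR-ing with the mask flips it to 1.
  001000110011000
| 000100000000000
-----------------
  001100110011000

Answer: 001100110011000 (6552)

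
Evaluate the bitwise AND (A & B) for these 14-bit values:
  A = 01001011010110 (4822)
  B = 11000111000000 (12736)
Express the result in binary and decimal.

Apply & to each column (1 only where both bits are 1):
  01001011010110
& 11000111000000
----------------
  01000011000000

Answer: 01000011000000 (4288)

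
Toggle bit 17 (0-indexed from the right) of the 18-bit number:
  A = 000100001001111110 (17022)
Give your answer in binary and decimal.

Mask = 1 << 17 = 100000000000000000
Bit 17 of A is 0; XOR with the mask flips it to 1.
  000100001001111110
^ 100000000000000000
--------------------
  100100001001111110

Answer: 100100001001111110 (148094)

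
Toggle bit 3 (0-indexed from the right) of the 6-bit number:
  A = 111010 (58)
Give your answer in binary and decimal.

Mask = 1 << 3 = 001000
Bit 3 of A is 1; XOR with the mask flips it to 0.
  111010
^ 001000
--------
  110010

Answer: 110010 (50)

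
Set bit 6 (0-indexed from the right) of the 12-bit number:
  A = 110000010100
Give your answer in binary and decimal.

Mask = 1 << 6 = 000001000000
Bit 6 of A is 0, so OR-ing with the mask flips it to 1.
  110000010100
| 000001000000
--------------
  110001010100

Answer: 110001010100 (3156)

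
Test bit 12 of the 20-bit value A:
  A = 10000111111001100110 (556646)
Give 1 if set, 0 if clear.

Bit 12 is the 13th from the right.
  10000111111001100110
         ^
That bit is 1.

Answer: 1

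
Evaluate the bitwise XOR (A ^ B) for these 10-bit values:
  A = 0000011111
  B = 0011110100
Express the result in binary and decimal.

Apply ^ to each column (1 where bits differ):
  0000011111
^ 0011110100
------------
  0011101011

Answer: 0011101011 (235)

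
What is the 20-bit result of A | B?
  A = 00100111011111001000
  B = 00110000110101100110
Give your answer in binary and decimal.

Apply | to each column (1 where either bit is 1):
  00100111011111001000
| 00110000110101100110
----------------------
  00110111111111101110

Answer: 00110111111111101110 (229358)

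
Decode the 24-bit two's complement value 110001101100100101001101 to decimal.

MSB is 1, so the value is negative. Find the magnitude:
1. Invert bits:  001110010011011010110010
2. Add 1:        001110010011011010110011  = 3749555
3. Apply sign:   -3749555

Answer: -3749555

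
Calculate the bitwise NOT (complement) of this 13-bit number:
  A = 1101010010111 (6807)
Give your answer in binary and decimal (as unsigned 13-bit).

Flip each bit (0->1, 1->0):
  1101010010111
  0010101101000

Answer: 0010101101000 (1384)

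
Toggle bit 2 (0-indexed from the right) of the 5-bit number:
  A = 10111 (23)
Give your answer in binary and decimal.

Mask = 1 << 2 = 00100
Bit 2 of A is 1; XOR with the mask flips it to 0.
  10111
^ 00100
-------
  10011

Answer: 10011 (19)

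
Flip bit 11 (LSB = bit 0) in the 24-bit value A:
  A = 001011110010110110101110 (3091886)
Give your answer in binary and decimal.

Mask = 1 << 11 = 000000000000100000000000
Bit 11 of A is 1; XOR with the mask flips it to 0.
  001011110010110110101110
^ 000000000000100000000000
--------------------------
  001011110010010110101110

Answer: 001011110010010110101110 (3089838)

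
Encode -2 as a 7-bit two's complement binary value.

1. Binary of +2:  0000010
2. Invert bits:     1111101
3. Add 1:           1111110

Answer: 1111110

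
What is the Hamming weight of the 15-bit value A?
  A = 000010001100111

000010001100111
1-bits at positions (from bit 0 = LSB): 0, 1, 2, 5, 6, 10
Count = 6

Answer: 6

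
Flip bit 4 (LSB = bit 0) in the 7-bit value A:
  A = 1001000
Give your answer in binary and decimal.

Mask = 1 << 4 = 0010000
Bit 4 of A is 0; XOR with the mask flips it to 1.
  1001000
^ 0010000
---------
  1011000

Answer: 1011000 (88)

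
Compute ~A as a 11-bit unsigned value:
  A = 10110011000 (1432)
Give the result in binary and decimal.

Flip each bit (0->1, 1->0):
  10110011000
  01001100111

Answer: 01001100111 (615)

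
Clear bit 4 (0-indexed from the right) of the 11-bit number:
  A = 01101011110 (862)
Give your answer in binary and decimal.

Mask = ~(1 << 4) = 11111101111
Bit 4 of A is 1, so AND-ing with the mask clears it to 0.
  01101011110
& 11111101111
-------------
  01101001110

Answer: 01101001110 (846)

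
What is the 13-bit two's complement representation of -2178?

1. Binary of +2178:  0100010000010
2. Invert bits:     1011101111101
3. Add 1:           1011101111110

Answer: 1011101111110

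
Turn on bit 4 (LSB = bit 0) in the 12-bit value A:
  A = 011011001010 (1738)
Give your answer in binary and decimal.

Mask = 1 << 4 = 000000010000
Bit 4 of A is 0, so OR-ing with the mask flips it to 1.
  011011001010
| 000000010000
--------------
  011011011010

Answer: 011011011010 (1754)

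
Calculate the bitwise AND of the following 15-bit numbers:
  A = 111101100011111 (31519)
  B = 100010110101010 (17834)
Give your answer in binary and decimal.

Apply & to each column (1 only where both bits are 1):
  111101100011111
& 100010110101010
-----------------
  100000100001010

Answer: 100000100001010 (16650)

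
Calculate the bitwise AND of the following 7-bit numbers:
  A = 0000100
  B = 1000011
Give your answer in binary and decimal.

Apply & to each column (1 only where both bits are 1):
  0000100
& 1000011
---------
  0000000

Answer: 0000000 (0)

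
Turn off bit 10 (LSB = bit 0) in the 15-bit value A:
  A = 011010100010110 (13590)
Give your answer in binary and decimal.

Mask = ~(1 << 10) = 111101111111111
Bit 10 of A is 1, so AND-ing with the mask clears it to 0.
  011010100010110
& 111101111111111
-----------------
  011000100010110

Answer: 011000100010110 (12566)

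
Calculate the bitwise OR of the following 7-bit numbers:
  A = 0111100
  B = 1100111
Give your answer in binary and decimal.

Apply | to each column (1 where either bit is 1):
  0111100
| 1100111
---------
  1111111

Answer: 1111111 (127)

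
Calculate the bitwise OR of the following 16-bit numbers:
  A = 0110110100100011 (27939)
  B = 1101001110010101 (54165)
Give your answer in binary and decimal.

Apply | to each column (1 where either bit is 1):
  0110110100100011
| 1101001110010101
------------------
  1111111110110111

Answer: 1111111110110111 (65463)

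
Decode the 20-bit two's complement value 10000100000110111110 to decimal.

MSB is 1, so the value is negative. Find the magnitude:
1. Invert bits:  01111011111001000001
2. Add 1:        01111011111001000010  = 507458
3. Apply sign:   -507458

Answer: -507458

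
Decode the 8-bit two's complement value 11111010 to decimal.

MSB is 1, so the value is negative. Find the magnitude:
1. Invert bits:  00000101
2. Add 1:        00000110  = 6
3. Apply sign:   -6

Answer: -6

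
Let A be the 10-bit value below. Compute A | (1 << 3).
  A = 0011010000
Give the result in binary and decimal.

Mask = 1 << 3 = 0000001000
Bit 3 of A is 0, so OR-ing with the mask flips it to 1.
  0011010000
| 0000001000
------------
  0011011000

Answer: 0011011000 (216)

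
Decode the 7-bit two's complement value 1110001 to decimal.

MSB is 1, so the value is negative. Find the magnitude:
1. Invert bits:  0001110
2. Add 1:        0001111  = 15
3. Apply sign:   -15

Answer: -15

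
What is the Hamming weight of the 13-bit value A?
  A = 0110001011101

0110001011101
1-bits at positions (from bit 0 = LSB): 0, 2, 3, 4, 6, 10, 11
Count = 7

Answer: 7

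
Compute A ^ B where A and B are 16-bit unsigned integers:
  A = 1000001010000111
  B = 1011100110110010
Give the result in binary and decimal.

Apply ^ to each column (1 where bits differ):
  1000001010000111
^ 1011100110110010
------------------
  0011101100110101

Answer: 0011101100110101 (15157)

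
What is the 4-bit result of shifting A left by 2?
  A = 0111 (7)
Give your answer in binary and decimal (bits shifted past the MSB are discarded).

Shift left by 2: drop the top 2 bit(s), append 2 zero(s) on the right.
  0111  ->  discard [01], keep [11], append 00
= 1100

Answer: 1100 (12)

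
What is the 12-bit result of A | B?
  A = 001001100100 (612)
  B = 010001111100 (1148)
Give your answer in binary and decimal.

Apply | to each column (1 where either bit is 1):
  001001100100
| 010001111100
--------------
  011001111100

Answer: 011001111100 (1660)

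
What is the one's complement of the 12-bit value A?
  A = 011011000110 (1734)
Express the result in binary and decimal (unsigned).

Flip each bit (0->1, 1->0):
  011011000110
  100100111001

Answer: 100100111001 (2361)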